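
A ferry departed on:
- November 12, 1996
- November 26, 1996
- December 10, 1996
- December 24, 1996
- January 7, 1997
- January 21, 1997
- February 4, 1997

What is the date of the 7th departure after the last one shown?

May 13, 1997

The spacing is 14, 14, 14, 14, 14, 14 days — always 14 days.
February 4, 1997 + 14 days = February 18, 1997.
February 18, 1997 + 14 days = March 4, 1997.
March 4, 1997 + 14 days = March 18, 1997.
March 18, 1997 + 14 days = April 1, 1997.
April 1, 1997 + 14 days = April 15, 1997.
April 15, 1997 + 14 days = April 29, 1997.
April 29, 1997 + 14 days = May 13, 1997.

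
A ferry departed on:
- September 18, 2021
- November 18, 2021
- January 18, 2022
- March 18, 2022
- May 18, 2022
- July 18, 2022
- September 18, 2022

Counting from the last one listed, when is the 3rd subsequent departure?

March 18, 2023

Each date is the 18th; the gaps (61, 61, 59, 61, 61, 62) track the month lengths.
The rule is the 18th of every 2 months.
Next: November 2022 → November 18, 2022.
January 2023: January 18, 2023.
Next: March 2023 → March 18, 2023.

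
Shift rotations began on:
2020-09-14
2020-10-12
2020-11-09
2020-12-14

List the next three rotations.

Gaps: 28, 28, 35 days — a mix of 28 and 35. Every date is a Monday.
Each is the 2nd Monday of its month.
January 2021 — 2nd Monday is 2021-01-11.
2nd Monday of February 2021: 2021-02-08.
2nd Monday of March 2021: 2021-03-08.

2021-01-11, 2021-02-08, 2021-03-08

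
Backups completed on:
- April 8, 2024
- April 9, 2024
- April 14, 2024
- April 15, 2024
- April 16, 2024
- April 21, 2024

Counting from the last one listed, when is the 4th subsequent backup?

April 29, 2024

Every event lands on a Monday or Tuesday or Sunday (gaps cycle 1, 5, 1, 1, 5).
So the schedule is: every Monday, Tuesday and Sunday.
The following Monday is April 22, 2024.
Next Tuesday: April 23, 2024.
Next Sunday: April 28, 2024.
The following Monday is April 29, 2024.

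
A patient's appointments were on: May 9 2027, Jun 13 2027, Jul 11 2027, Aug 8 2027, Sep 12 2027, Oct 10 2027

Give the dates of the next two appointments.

Nov 14 2027, Dec 12 2027

These are Sundays at 28- or 35-day spacing (35, 28, 28, 35, 28).
The pattern: 2nd Sunday of the month.
2nd Sunday of November 2027: Nov 14 2027.
December 2027 — 2nd Sunday is Dec 12 2027.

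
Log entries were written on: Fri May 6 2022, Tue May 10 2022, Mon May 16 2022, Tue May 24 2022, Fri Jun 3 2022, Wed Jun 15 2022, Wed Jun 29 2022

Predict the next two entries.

Fri Jul 15 2022, Tue Aug 2 2022

Intervals are 4, 6, 8, 10, 12, 14 days — an arithmetic progression with common difference 2.
Next gap: 16 days. Wed Jun 29 2022 + 16 days = Fri Jul 15 2022.
Next gap: 18 days. Fri Jul 15 2022 + 18 days = Tue Aug 2 2022.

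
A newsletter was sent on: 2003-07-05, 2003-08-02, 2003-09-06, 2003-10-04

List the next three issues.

2003-11-01, 2003-12-06, 2004-01-03

These are Saturdays at 28- or 35-day spacing (28, 35, 28).
The pattern: 1st Saturday of the month.
November 2003 — 1st Saturday is 2003-11-01.
December 2003 — 1st Saturday is 2003-12-06.
January 2004 — 1st Saturday is 2004-01-03.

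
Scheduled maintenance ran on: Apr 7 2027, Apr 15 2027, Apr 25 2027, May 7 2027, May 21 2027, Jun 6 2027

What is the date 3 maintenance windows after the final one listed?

Aug 5 2027

The spacing grows by 2 each time: 8, 10, 12, 14, 16 days.
Next gap: 18 days. Jun 6 2027 + 18 days = Jun 24 2027.
Next gap: 20 days. Jun 24 2027 + 20 days = Jul 14 2027.
Next gap: 22 days. Jul 14 2027 + 22 days = Aug 5 2027.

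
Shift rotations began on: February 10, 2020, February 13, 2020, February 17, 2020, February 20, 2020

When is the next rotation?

Every event lands on a Monday or Thursday (gaps cycle 3, 4, 3).
So the schedule is: every Monday and Thursday.
Next Monday: February 24, 2020.

February 24, 2020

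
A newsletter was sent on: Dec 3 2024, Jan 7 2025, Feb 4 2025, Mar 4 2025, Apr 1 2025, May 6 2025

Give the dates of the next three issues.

Jun 3 2025, Jul 1 2025, Aug 5 2025

Gaps: 35, 28, 28, 28, 35 days — a mix of 28 and 35. Every date is a Tuesday.
Each is the 1st Tuesday of its month.
1st Tuesday of June 2025: Jun 3 2025.
July 2025 — 1st Tuesday is Jul 1 2025.
August 2025 — 1st Tuesday is Aug 5 2025.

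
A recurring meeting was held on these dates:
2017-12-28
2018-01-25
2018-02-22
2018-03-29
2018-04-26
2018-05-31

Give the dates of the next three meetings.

All Thursdays; the gaps (28, 28, 35, 28, 35) vary with month length.
This is the last Thursday of each month.
June 2018 ends with Thursday 2018-06-28.
Last Thursday of July 2018: 2018-07-26.
August 2018 ends with Thursday 2018-08-30.

2018-06-28, 2018-07-26, 2018-08-30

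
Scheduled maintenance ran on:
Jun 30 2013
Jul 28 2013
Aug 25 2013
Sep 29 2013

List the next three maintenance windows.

Oct 27 2013, Nov 24 2013, Dec 29 2013

These are Sundays with 28, 28, 35-day gaps.
Each is the final Sunday of its month — Jun 30 2013 is past the 28th, so '4th Sunday' doesn't fit.
Last Sunday of October 2013: Oct 27 2013.
November 2013 ends with Sunday Nov 24 2013.
Last Sunday of December 2013: Dec 29 2013.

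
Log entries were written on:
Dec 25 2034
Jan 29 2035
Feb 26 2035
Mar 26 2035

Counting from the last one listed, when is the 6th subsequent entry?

Sep 24 2035

Every date is a Monday; gaps 35, 28, 28 days.
Each is the last Monday of its month (at least one falls on the 29th or later, ruling out '4th Monday').
Last Monday of April 2035: Apr 30 2035.
May 2035 ends with Monday May 28 2035.
June 2035 ends with Monday Jun 25 2035.
Last Monday of July 2035: Jul 30 2035.
Last Monday of August 2035: Aug 27 2035.
September 2035 ends with Monday Sep 24 2035.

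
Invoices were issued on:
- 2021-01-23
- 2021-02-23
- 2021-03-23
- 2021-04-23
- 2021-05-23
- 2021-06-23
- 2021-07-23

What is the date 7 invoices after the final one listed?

2022-02-23

Each date is the 23rd; the gaps (31, 28, 31, 30, 31, 30) track the month lengths.
The rule is the 23rd of each month.
August 2021: 2021-08-23.
Next: September 2021 → 2021-09-23.
Next: October 2021 → 2021-10-23.
Next: November 2021 → 2021-11-23.
Next: December 2021 → 2021-12-23.
January 2022: 2022-01-23.
Next: February 2022 → 2022-02-23.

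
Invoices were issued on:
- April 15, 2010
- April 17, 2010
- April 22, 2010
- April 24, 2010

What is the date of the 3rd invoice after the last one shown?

May 6, 2010

The gap pattern 2, 5, 2 repeats every 2 events.
These are the Thursdays and Saturdays of each week.
Next Thursday: April 29, 2010.
The following Saturday is May 1, 2010.
Next Thursday: May 6, 2010.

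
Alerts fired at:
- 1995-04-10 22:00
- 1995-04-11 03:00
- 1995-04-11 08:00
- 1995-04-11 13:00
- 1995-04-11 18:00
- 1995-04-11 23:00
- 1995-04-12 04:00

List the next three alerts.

Spacing: 5, 5, 5, 5, 5, 5 h — constant 5 h.
1995-04-12 04:00 + 5 h = 1995-04-12 09:00.
1995-04-12 09:00 + 5 h = 1995-04-12 14:00.
1995-04-12 14:00 + 5 h = 1995-04-12 19:00.

1995-04-12 09:00, 1995-04-12 14:00, 1995-04-12 19:00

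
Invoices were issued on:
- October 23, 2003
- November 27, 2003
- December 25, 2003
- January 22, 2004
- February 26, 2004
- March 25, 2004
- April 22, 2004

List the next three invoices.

Gaps: 35, 28, 28, 35, 28, 28 days — a mix of 28 and 35. Every date is a Thursday.
Each is the 4th Thursday of its month.
May 2004 — 4th Thursday is May 27, 2004.
June 2004 — 4th Thursday is June 24, 2004.
July 2004 — 4th Thursday is July 22, 2004.

May 27, 2004; June 24, 2004; July 22, 2004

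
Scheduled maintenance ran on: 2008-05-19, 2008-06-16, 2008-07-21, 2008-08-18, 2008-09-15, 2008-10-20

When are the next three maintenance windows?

2008-11-17, 2008-12-15, 2009-01-19

Gaps: 28, 35, 28, 28, 35 days — a mix of 28 and 35. Every date is a Monday.
Each is the 3rd Monday of its month.
3rd Monday of November 2008: 2008-11-17.
3rd Monday of December 2008: 2008-12-15.
January 2009 — 3rd Monday is 2009-01-19.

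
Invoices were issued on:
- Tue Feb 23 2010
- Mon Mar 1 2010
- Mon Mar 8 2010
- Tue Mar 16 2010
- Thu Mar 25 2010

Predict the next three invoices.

Sun Apr 4 2010, Thu Apr 15 2010, Tue Apr 27 2010

Intervals are 6, 7, 8, 9 days — an arithmetic progression with common difference 1.
Next gap: 10 days. Thu Mar 25 2010 + 10 days = Sun Apr 4 2010.
Next gap: 11 days. Sun Apr 4 2010 + 11 days = Thu Apr 15 2010.
Next gap: 12 days. Thu Apr 15 2010 + 12 days = Tue Apr 27 2010.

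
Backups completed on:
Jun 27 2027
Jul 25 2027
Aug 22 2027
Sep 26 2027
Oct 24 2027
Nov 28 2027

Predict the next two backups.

These are Sundays at 28- or 35-day spacing (28, 28, 35, 28, 35).
The pattern: 4th Sunday of the month.
4th Sunday of December 2027: Dec 26 2027.
January 2028 — 4th Sunday is Jan 23 2028.

Dec 26 2027, Jan 23 2028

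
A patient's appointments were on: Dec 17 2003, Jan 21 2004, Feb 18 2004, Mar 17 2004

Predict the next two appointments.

All dates are Wednesdays, 35, 28, 28 days apart.
Specifically, the 3rd Wednesday of each month.
April 2004 — 3rd Wednesday is Apr 21 2004.
May 2004 — 3rd Wednesday is May 19 2004.

Apr 21 2004, May 19 2004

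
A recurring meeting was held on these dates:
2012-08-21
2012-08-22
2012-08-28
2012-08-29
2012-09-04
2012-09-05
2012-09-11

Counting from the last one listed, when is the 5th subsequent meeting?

2012-09-26

Every event lands on a Tuesday or Wednesday (gaps cycle 1, 6, 1, 6, 1, 6).
So the schedule is: every Tuesday and Wednesday.
Next Wednesday: 2012-09-12.
Next Tuesday: 2012-09-18.
The following Wednesday is 2012-09-19.
The following Tuesday is 2012-09-25.
The following Wednesday is 2012-09-26.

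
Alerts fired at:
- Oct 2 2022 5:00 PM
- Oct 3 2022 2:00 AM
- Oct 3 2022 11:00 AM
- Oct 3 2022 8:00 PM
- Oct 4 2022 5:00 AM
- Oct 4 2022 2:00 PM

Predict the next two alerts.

Oct 4 2022 11:00 PM, Oct 5 2022 8:00 AM

The interval is a steady 9 hours (9, 9, 9, 9, 9).
Oct 4 2022 2:00 PM + 9 h = Oct 4 2022 11:00 PM.
Oct 4 2022 11:00 PM + 9 h = Oct 5 2022 8:00 AM.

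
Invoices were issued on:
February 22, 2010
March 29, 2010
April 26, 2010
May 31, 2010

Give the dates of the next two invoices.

Every date is a Monday; gaps 35, 28, 35 days.
Each is the last Monday of its month (at least one falls on the 29th or later, ruling out '4th Monday').
June 2010 ends with Monday June 28, 2010.
July 2010 ends with Monday July 26, 2010.

June 28, 2010; July 26, 2010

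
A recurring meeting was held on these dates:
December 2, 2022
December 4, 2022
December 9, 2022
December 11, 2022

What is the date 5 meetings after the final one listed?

December 30, 2022

The gap pattern 2, 5, 2 repeats every 2 events.
These are the Fridays and Sundays of each week.
Next Friday: December 16, 2022.
Next Sunday: December 18, 2022.
The following Friday is December 23, 2022.
The following Sunday is December 25, 2022.
Next Friday: December 30, 2022.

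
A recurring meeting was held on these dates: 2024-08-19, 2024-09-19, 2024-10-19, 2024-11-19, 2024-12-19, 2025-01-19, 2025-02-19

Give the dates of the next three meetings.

The day-of-month is always 19 (31, 30, 31, 30, 31, 31 days between events).
So this recurs on the 19th of each month.
March 2025: 2025-03-19.
April 2025: 2025-04-19.
Next: May 2025 → 2025-05-19.

2025-03-19, 2025-04-19, 2025-05-19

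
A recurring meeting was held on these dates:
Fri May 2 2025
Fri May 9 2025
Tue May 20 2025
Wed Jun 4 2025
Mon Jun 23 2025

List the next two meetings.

Intervals are 7, 11, 15, 19 days — an arithmetic progression with common difference 4.
Next gap: 23 days. Mon Jun 23 2025 + 23 days = Wed Jul 16 2025.
Next gap: 27 days. Wed Jul 16 2025 + 27 days = Tue Aug 12 2025.

Wed Jul 16 2025, Tue Aug 12 2025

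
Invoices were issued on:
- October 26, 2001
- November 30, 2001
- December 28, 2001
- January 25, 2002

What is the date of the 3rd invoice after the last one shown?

These are Fridays with 35, 28, 28-day gaps.
Each is the final Friday of its month — November 30, 2001 is past the 28th, so '4th Friday' doesn't fit.
February 2002 ends with Friday February 22, 2002.
March 2002 ends with Friday March 29, 2002.
Last Friday of April 2002: April 26, 2002.

April 26, 2002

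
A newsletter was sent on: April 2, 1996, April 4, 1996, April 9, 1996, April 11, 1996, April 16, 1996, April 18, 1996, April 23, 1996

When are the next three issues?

April 25, 1996; April 30, 1996; May 2, 1996

Every event lands on a Tuesday or Thursday (gaps cycle 2, 5, 2, 5, 2, 5).
So the schedule is: every Tuesday and Thursday.
Next Thursday: April 25, 1996.
Next Tuesday: April 30, 1996.
The following Thursday is May 2, 1996.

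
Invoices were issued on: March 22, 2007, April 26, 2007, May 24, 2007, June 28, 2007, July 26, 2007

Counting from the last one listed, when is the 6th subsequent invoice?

January 24, 2008

Gaps: 35, 28, 35, 28 days — a mix of 28 and 35. Every date is a Thursday.
Each is the 4th Thursday of its month.
4th Thursday of August 2007: August 23, 2007.
4th Thursday of September 2007: September 27, 2007.
October 2007 — 4th Thursday is October 25, 2007.
4th Thursday of November 2007: November 22, 2007.
4th Thursday of December 2007: December 27, 2007.
January 2008 — 4th Thursday is January 24, 2008.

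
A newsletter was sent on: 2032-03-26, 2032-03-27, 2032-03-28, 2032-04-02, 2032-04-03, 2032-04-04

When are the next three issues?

2032-04-09, 2032-04-10, 2032-04-11

Gaps: 1, 1, 5, 1, 1 days — not constant, but cyclic with period 3.
The events fall on every Friday, Saturday and Sunday.
The following Friday is 2032-04-09.
Next Saturday: 2032-04-10.
Next Sunday: 2032-04-11.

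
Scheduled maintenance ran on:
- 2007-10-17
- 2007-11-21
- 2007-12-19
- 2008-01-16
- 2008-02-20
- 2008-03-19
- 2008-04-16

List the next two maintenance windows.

2008-05-21, 2008-06-18

Gaps: 35, 28, 28, 35, 28, 28 days — a mix of 28 and 35. Every date is a Wednesday.
Each is the 3rd Wednesday of its month.
3rd Wednesday of May 2008: 2008-05-21.
June 2008 — 3rd Wednesday is 2008-06-18.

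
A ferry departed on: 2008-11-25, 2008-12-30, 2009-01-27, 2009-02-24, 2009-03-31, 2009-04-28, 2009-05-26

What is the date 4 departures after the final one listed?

All Tuesdays; the gaps (35, 28, 28, 35, 28, 28) vary with month length.
This is the last Tuesday of each month.
Last Tuesday of June 2009: 2009-06-30.
July 2009 ends with Tuesday 2009-07-28.
Last Tuesday of August 2009: 2009-08-25.
Last Tuesday of September 2009: 2009-09-29.

2009-09-29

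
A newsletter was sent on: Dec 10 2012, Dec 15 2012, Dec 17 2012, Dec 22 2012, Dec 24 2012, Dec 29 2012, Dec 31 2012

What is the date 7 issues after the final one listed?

Gaps: 5, 2, 5, 2, 5, 2 days — not constant, but cyclic with period 2.
The events fall on every Monday and Saturday.
Next Saturday: Jan 5 2013.
The following Monday is Jan 7 2013.
The following Saturday is Jan 12 2013.
Next Monday: Jan 14 2013.
The following Saturday is Jan 19 2013.
The following Monday is Jan 21 2013.
The following Saturday is Jan 26 2013.

Jan 26 2013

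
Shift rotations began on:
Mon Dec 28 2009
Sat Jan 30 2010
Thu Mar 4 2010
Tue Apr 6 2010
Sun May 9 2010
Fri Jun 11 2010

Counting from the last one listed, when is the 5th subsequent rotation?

Tue Nov 23 2010

Gaps between consecutive events: 33, 33, 33, 33, 33 days — a constant 33-day interval.
Fri Jun 11 2010 + 33 days = Wed Jul 14 2010.
Wed Jul 14 2010 + 33 days = Mon Aug 16 2010.
Mon Aug 16 2010 + 33 days = Sat Sep 18 2010.
Sat Sep 18 2010 + 33 days = Thu Oct 21 2010.
Thu Oct 21 2010 + 33 days = Tue Nov 23 2010.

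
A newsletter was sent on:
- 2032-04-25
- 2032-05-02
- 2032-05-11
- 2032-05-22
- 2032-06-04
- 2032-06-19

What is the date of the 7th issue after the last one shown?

2032-11-27

The spacing grows by 2 each time: 7, 9, 11, 13, 15 days.
Next gap: 17 days. 2032-06-19 + 17 days = 2032-07-06.
Next gap: 19 days. 2032-07-06 + 19 days = 2032-07-25.
Next gap: 21 days. 2032-07-25 + 21 days = 2032-08-15.
Next gap: 23 days. 2032-08-15 + 23 days = 2032-09-07.
Next gap: 25 days. 2032-09-07 + 25 days = 2032-10-02.
Next gap: 27 days. 2032-10-02 + 27 days = 2032-10-29.
Next gap: 29 days. 2032-10-29 + 29 days = 2032-11-27.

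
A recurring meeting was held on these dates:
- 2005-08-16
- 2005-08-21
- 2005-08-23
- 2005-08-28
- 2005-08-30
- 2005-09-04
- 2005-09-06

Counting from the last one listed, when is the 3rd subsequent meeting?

Every event lands on a Tuesday or Sunday (gaps cycle 5, 2, 5, 2, 5, 2).
So the schedule is: every Tuesday and Sunday.
Next Sunday: 2005-09-11.
The following Tuesday is 2005-09-13.
The following Sunday is 2005-09-18.

2005-09-18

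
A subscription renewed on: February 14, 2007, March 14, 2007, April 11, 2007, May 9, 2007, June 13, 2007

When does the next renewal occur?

July 11, 2007

All dates are Wednesdays, 28, 28, 28, 35 days apart.
Specifically, the 2nd Wednesday of each month.
2nd Wednesday of July 2007: July 11, 2007.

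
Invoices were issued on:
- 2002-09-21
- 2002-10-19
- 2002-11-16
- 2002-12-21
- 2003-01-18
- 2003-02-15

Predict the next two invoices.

All dates are Saturdays, 28, 28, 35, 28, 28 days apart.
Specifically, the 3rd Saturday of each month.
3rd Saturday of March 2003: 2003-03-15.
3rd Saturday of April 2003: 2003-04-19.

2003-03-15, 2003-04-19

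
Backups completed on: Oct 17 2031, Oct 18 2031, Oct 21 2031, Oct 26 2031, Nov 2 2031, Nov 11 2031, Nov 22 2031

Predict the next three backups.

Gaps: 1, 3, 5, 7, 9, 11 days — each gap is 2 larger than the previous one.
Next gap: 13 days. Nov 22 2031 + 13 days = Dec 5 2031.
Next gap: 15 days. Dec 5 2031 + 15 days = Dec 20 2031.
Next gap: 17 days. Dec 20 2031 + 17 days = Jan 6 2032.

Dec 5 2031, Dec 20 2031, Jan 6 2032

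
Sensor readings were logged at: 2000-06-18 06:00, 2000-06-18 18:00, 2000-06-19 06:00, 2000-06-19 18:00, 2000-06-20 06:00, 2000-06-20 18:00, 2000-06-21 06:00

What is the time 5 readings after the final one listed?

The interval is a steady 12 hours (12, 12, 12, 12, 12, 12).
2000-06-21 06:00 + 12 h = 2000-06-21 18:00.
2000-06-21 18:00 + 12 h = 2000-06-22 06:00.
2000-06-22 06:00 + 12 h = 2000-06-22 18:00.
2000-06-22 18:00 + 12 h = 2000-06-23 06:00.
2000-06-23 06:00 + 12 h = 2000-06-23 18:00.

2000-06-23 18:00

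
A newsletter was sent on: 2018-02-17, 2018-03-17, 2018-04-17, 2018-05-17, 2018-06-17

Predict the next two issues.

2018-07-17, 2018-08-17

The day-of-month is always 17 (28, 31, 30, 31 days between events).
So this recurs on the 17th of each month.
Next: July 2018 → 2018-07-17.
August 2018: 2018-08-17.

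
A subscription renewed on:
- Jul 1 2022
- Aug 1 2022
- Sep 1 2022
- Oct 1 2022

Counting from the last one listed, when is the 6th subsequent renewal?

Each date is the 1st; the gaps (31, 31, 30) track the month lengths.
The rule is the 1st of each month.
November 2022: Nov 1 2022.
December 2022: Dec 1 2022.
Next: January 2023 → Jan 1 2023.
Next: February 2023 → Feb 1 2023.
Next: March 2023 → Mar 1 2023.
April 2023: Apr 1 2023.

Apr 1 2023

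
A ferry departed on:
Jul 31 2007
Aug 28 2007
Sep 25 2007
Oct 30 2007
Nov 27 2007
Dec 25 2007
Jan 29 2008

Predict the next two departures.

Every date is a Tuesday; gaps 28, 28, 35, 28, 28, 35 days.
Each is the last Tuesday of its month (at least one falls on the 29th or later, ruling out '4th Tuesday').
Last Tuesday of February 2008: Feb 26 2008.
March 2008 ends with Tuesday Mar 25 2008.

Feb 26 2008, Mar 25 2008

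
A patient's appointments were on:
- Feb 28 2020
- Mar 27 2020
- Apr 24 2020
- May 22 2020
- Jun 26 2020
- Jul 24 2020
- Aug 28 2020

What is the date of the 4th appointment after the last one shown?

Dec 25 2020

Gaps: 28, 28, 28, 35, 28, 35 days — a mix of 28 and 35. Every date is a Friday.
Each is the 4th Friday of its month.
September 2020 — 4th Friday is Sep 25 2020.
4th Friday of October 2020: Oct 23 2020.
November 2020 — 4th Friday is Nov 27 2020.
4th Friday of December 2020: Dec 25 2020.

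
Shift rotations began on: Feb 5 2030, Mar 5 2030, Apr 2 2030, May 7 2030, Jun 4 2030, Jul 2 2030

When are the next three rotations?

Gaps: 28, 28, 35, 28, 28 days — a mix of 28 and 35. Every date is a Tuesday.
Each is the 1st Tuesday of its month.
1st Tuesday of August 2030: Aug 6 2030.
1st Tuesday of September 2030: Sep 3 2030.
1st Tuesday of October 2030: Oct 1 2030.

Aug 6 2030, Sep 3 2030, Oct 1 2030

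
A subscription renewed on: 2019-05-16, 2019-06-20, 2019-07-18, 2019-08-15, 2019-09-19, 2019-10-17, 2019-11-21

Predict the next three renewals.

2019-12-19, 2020-01-16, 2020-02-20

These are Thursdays at 28- or 35-day spacing (35, 28, 28, 35, 28, 35).
The pattern: 3rd Thursday of the month.
3rd Thursday of December 2019: 2019-12-19.
3rd Thursday of January 2020: 2020-01-16.
February 2020 — 3rd Thursday is 2020-02-20.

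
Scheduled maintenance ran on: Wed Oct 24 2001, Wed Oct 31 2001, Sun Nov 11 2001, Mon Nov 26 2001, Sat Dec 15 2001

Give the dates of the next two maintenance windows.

The spacing grows by 4 each time: 7, 11, 15, 19 days.
Next gap: 23 days. Sat Dec 15 2001 + 23 days = Mon Jan 7 2002.
Next gap: 27 days. Mon Jan 7 2002 + 27 days = Sun Feb 3 2002.

Mon Jan 7 2002, Sun Feb 3 2002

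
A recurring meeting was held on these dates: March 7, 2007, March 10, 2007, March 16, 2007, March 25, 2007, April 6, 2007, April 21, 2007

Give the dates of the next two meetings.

Gaps: 3, 6, 9, 12, 15 days — each gap is 3 larger than the previous one.
Next gap: 18 days. April 21, 2007 + 18 days = May 9, 2007.
Next gap: 21 days. May 9, 2007 + 21 days = May 30, 2007.

May 9, 2007; May 30, 2007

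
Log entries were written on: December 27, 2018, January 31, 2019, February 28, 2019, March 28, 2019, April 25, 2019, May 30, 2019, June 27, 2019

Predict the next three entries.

Every date is a Thursday; gaps 35, 28, 28, 28, 35, 28 days.
Each is the last Thursday of its month (at least one falls on the 29th or later, ruling out '4th Thursday').
July 2019 ends with Thursday July 25, 2019.
Last Thursday of August 2019: August 29, 2019.
Last Thursday of September 2019: September 26, 2019.

July 25, 2019; August 29, 2019; September 26, 2019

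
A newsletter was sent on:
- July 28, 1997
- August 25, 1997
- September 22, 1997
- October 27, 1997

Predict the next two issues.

November 24, 1997; December 22, 1997

Gaps: 28, 28, 35 days — a mix of 28 and 35. Every date is a Monday.
Each is the 4th Monday of its month.
4th Monday of November 1997: November 24, 1997.
December 1997 — 4th Monday is December 22, 1997.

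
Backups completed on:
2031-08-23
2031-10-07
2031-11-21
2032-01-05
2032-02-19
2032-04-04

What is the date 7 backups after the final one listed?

Every event comes 45 days after the last (45, 45, 45, 45, 45).
2032-04-04 + 45 days = 2032-05-19.
2032-05-19 + 45 days = 2032-07-03.
2032-07-03 + 45 days = 2032-08-17.
2032-08-17 + 45 days = 2032-10-01.
2032-10-01 + 45 days = 2032-11-15.
2032-11-15 + 45 days = 2032-12-30.
2032-12-30 + 45 days = 2033-02-13.

2033-02-13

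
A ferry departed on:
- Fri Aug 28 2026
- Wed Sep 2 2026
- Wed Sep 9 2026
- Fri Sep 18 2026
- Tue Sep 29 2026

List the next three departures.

Mon Oct 12 2026, Tue Oct 27 2026, Fri Nov 13 2026

The spacing grows by 2 each time: 5, 7, 9, 11 days.
Next gap: 13 days. Tue Sep 29 2026 + 13 days = Mon Oct 12 2026.
Next gap: 15 days. Mon Oct 12 2026 + 15 days = Tue Oct 27 2026.
Next gap: 17 days. Tue Oct 27 2026 + 17 days = Fri Nov 13 2026.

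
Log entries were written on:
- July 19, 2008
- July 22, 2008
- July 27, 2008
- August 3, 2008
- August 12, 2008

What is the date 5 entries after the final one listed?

The spacing grows by 2 each time: 3, 5, 7, 9 days.
Next gap: 11 days. August 12, 2008 + 11 days = August 23, 2008.
Next gap: 13 days. August 23, 2008 + 13 days = September 5, 2008.
Next gap: 15 days. September 5, 2008 + 15 days = September 20, 2008.
Next gap: 17 days. September 20, 2008 + 17 days = October 7, 2008.
Next gap: 19 days. October 7, 2008 + 19 days = October 26, 2008.

October 26, 2008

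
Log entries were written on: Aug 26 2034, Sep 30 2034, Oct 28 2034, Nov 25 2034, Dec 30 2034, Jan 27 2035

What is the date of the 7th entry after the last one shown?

Aug 25 2035

These are Saturdays with 35, 28, 28, 35, 28-day gaps.
Each is the final Saturday of its month — Sep 30 2034 is past the 28th, so '4th Saturday' doesn't fit.
Last Saturday of February 2035: Feb 24 2035.
March 2035 ends with Saturday Mar 31 2035.
April 2035 ends with Saturday Apr 28 2035.
Last Saturday of May 2035: May 26 2035.
June 2035 ends with Saturday Jun 30 2035.
July 2035 ends with Saturday Jul 28 2035.
Last Saturday of August 2035: Aug 25 2035.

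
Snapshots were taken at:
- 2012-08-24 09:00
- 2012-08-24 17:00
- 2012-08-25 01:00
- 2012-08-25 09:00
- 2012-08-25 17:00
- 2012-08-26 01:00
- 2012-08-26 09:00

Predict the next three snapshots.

2012-08-26 17:00, 2012-08-27 01:00, 2012-08-27 09:00

Gaps: 8, 8, 8, 8, 8, 8 hours — each event is 8 hours after the previous one.
2012-08-26 09:00 + 8 h = 2012-08-26 17:00.
2012-08-26 17:00 + 8 h = 2012-08-27 01:00.
2012-08-27 01:00 + 8 h = 2012-08-27 09:00.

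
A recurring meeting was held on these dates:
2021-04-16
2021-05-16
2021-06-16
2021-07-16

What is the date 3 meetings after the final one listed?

Gaps: 30, 31, 30 days — not constant. Every event is on the 16th of the month.
Pattern: the 16th of each month.
Next: August 2021 → 2021-08-16.
Next: September 2021 → 2021-09-16.
Next: October 2021 → 2021-10-16.

2021-10-16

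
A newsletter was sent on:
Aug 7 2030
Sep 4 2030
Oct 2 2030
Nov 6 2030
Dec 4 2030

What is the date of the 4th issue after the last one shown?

These are Wednesdays at 28- or 35-day spacing (28, 28, 35, 28).
The pattern: 1st Wednesday of the month.
January 2031 — 1st Wednesday is Jan 1 2031.
February 2031 — 1st Wednesday is Feb 5 2031.
1st Wednesday of March 2031: Mar 5 2031.
April 2031 — 1st Wednesday is Apr 2 2031.

Apr 2 2031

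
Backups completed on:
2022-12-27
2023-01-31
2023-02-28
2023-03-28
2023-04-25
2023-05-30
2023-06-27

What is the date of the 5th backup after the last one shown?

Every date is a Tuesday; gaps 35, 28, 28, 28, 35, 28 days.
Each is the last Tuesday of its month (at least one falls on the 29th or later, ruling out '4th Tuesday').
July 2023 ends with Tuesday 2023-07-25.
Last Tuesday of August 2023: 2023-08-29.
Last Tuesday of September 2023: 2023-09-26.
October 2023 ends with Tuesday 2023-10-31.
November 2023 ends with Tuesday 2023-11-28.

2023-11-28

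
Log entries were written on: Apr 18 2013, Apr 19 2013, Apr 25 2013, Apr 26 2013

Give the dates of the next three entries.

May 2 2013, May 3 2013, May 9 2013

Gaps: 1, 6, 1 days — not constant, but cyclic with period 2.
The events fall on every Thursday and Friday.
Next Thursday: May 2 2013.
Next Friday: May 3 2013.
Next Thursday: May 9 2013.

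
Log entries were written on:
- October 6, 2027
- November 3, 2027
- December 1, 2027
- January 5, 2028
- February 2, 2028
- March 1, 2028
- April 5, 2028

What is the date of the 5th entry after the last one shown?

September 6, 2028

These are Wednesdays at 28- or 35-day spacing (28, 28, 35, 28, 28, 35).
The pattern: 1st Wednesday of the month.
May 2028 — 1st Wednesday is May 3, 2028.
June 2028 — 1st Wednesday is June 7, 2028.
July 2028 — 1st Wednesday is July 5, 2028.
1st Wednesday of August 2028: August 2, 2028.
1st Wednesday of September 2028: September 6, 2028.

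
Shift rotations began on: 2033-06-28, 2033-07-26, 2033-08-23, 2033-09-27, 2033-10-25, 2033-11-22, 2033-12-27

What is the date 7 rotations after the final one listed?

2034-07-25

Gaps: 28, 28, 35, 28, 28, 35 days — a mix of 28 and 35. Every date is a Tuesday.
Each is the 4th Tuesday of its month.
4th Tuesday of January 2034: 2034-01-24.
4th Tuesday of February 2034: 2034-02-28.
March 2034 — 4th Tuesday is 2034-03-28.
April 2034 — 4th Tuesday is 2034-04-25.
May 2034 — 4th Tuesday is 2034-05-23.
4th Tuesday of June 2034: 2034-06-27.
July 2034 — 4th Tuesday is 2034-07-25.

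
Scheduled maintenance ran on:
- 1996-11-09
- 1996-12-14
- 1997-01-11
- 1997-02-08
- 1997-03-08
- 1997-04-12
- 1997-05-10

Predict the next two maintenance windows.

1997-06-14, 1997-07-12

These are Saturdays at 28- or 35-day spacing (35, 28, 28, 28, 35, 28).
The pattern: 2nd Saturday of the month.
2nd Saturday of June 1997: 1997-06-14.
2nd Saturday of July 1997: 1997-07-12.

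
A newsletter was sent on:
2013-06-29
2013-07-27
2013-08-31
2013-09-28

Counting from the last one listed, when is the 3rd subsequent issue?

Every date is a Saturday; gaps 28, 35, 28 days.
Each is the last Saturday of its month (at least one falls on the 29th or later, ruling out '4th Saturday').
Last Saturday of October 2013: 2013-10-26.
Last Saturday of November 2013: 2013-11-30.
December 2013 ends with Saturday 2013-12-28.

2013-12-28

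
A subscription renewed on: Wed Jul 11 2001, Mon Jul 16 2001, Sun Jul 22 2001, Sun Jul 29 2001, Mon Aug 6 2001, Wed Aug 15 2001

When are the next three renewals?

Gaps: 5, 6, 7, 8, 9 days — each gap is 1 larger than the previous one.
Next gap: 10 days. Wed Aug 15 2001 + 10 days = Sat Aug 25 2001.
Next gap: 11 days. Sat Aug 25 2001 + 11 days = Wed Sep 5 2001.
Next gap: 12 days. Wed Sep 5 2001 + 12 days = Mon Sep 17 2001.

Sat Aug 25 2001, Wed Sep 5 2001, Mon Sep 17 2001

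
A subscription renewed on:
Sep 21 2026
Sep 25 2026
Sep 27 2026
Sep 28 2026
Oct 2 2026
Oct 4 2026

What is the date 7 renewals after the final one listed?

Oct 19 2026

Every event lands on a Monday or Friday or Sunday (gaps cycle 4, 2, 1, 4, 2).
So the schedule is: every Monday, Friday and Sunday.
Next Monday: Oct 5 2026.
The following Friday is Oct 9 2026.
Next Sunday: Oct 11 2026.
Next Monday: Oct 12 2026.
Next Friday: Oct 16 2026.
Next Sunday: Oct 18 2026.
The following Monday is Oct 19 2026.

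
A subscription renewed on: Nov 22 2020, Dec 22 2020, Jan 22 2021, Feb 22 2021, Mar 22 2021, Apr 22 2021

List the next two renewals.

May 22 2021, Jun 22 2021

The day-of-month is always 22 (30, 31, 31, 28, 31 days between events).
So this recurs on the 22nd of each month.
Next: May 2021 → May 22 2021.
June 2021: Jun 22 2021.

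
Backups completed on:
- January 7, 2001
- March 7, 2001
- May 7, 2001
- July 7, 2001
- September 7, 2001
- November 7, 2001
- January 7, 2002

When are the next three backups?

March 7, 2002; May 7, 2002; July 7, 2002

The day-of-month is always 7 (59, 61, 61, 62, 61, 61 days between events).
So this recurs on the 7th of every 2 months.
March 2002: March 7, 2002.
May 2002: May 7, 2002.
Next: July 2002 → July 7, 2002.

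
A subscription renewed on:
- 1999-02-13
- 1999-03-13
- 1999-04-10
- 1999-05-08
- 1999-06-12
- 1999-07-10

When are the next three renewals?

1999-08-14, 1999-09-11, 1999-10-09

Gaps: 28, 28, 28, 35, 28 days — a mix of 28 and 35. Every date is a Saturday.
Each is the 2nd Saturday of its month.
2nd Saturday of August 1999: 1999-08-14.
September 1999 — 2nd Saturday is 1999-09-11.
2nd Saturday of October 1999: 1999-10-09.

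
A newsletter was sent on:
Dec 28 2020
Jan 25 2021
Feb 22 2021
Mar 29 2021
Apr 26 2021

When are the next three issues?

May 31 2021, Jun 28 2021, Jul 26 2021

These are Mondays with 28, 28, 35, 28-day gaps.
Each is the final Monday of its month — Mar 29 2021 is past the 28th, so '4th Monday' doesn't fit.
Last Monday of May 2021: May 31 2021.
Last Monday of June 2021: Jun 28 2021.
July 2021 ends with Monday Jul 26 2021.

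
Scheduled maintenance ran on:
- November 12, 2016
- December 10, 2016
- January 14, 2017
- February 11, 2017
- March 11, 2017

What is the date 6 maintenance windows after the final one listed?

September 9, 2017

These are Saturdays at 28- or 35-day spacing (28, 35, 28, 28).
The pattern: 2nd Saturday of the month.
April 2017 — 2nd Saturday is April 8, 2017.
2nd Saturday of May 2017: May 13, 2017.
June 2017 — 2nd Saturday is June 10, 2017.
July 2017 — 2nd Saturday is July 8, 2017.
August 2017 — 2nd Saturday is August 12, 2017.
2nd Saturday of September 2017: September 9, 2017.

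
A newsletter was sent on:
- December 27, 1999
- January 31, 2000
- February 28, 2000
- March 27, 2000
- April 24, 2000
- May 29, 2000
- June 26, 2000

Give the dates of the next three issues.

July 31, 2000; August 28, 2000; September 25, 2000

These are Mondays with 35, 28, 28, 28, 35, 28-day gaps.
Each is the final Monday of its month — January 31, 2000 is past the 28th, so '4th Monday' doesn't fit.
Last Monday of July 2000: July 31, 2000.
Last Monday of August 2000: August 28, 2000.
Last Monday of September 2000: September 25, 2000.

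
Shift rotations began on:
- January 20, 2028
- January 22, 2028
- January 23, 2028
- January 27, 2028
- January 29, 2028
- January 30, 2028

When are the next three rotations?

The gap pattern 2, 1, 4, 2, 1 repeats every 3 events.
These are the Thursdays, Saturdays and Sundays of each week.
The following Thursday is February 3, 2028.
The following Saturday is February 5, 2028.
The following Sunday is February 6, 2028.

February 3, 2028; February 5, 2028; February 6, 2028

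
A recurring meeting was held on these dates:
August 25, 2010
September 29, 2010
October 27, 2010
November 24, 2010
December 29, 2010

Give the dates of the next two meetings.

January 26, 2011; February 23, 2011

All Wednesdays; the gaps (35, 28, 28, 35) vary with month length.
This is the last Wednesday of each month.
January 2011 ends with Wednesday January 26, 2011.
Last Wednesday of February 2011: February 23, 2011.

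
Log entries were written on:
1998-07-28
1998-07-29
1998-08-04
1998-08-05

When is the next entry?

1998-08-11

Every event lands on a Tuesday or Wednesday (gaps cycle 1, 6, 1).
So the schedule is: every Tuesday and Wednesday.
The following Tuesday is 1998-08-11.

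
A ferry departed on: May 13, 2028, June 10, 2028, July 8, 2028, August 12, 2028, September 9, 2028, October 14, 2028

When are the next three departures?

November 11, 2028; December 9, 2028; January 13, 2029

All dates are Saturdays, 28, 28, 35, 28, 35 days apart.
Specifically, the 2nd Saturday of each month.
2nd Saturday of November 2028: November 11, 2028.
December 2028 — 2nd Saturday is December 9, 2028.
January 2029 — 2nd Saturday is January 13, 2029.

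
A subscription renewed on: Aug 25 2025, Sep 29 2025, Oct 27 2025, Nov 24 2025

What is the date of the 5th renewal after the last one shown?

Apr 27 2026

All Mondays; the gaps (35, 28, 28) vary with month length.
This is the last Monday of each month.
Last Monday of December 2025: Dec 29 2025.
Last Monday of January 2026: Jan 26 2026.
February 2026 ends with Monday Feb 23 2026.
Last Monday of March 2026: Mar 30 2026.
April 2026 ends with Monday Apr 27 2026.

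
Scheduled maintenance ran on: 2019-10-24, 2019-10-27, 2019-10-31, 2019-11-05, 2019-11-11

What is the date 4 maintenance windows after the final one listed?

2019-12-15

Intervals are 3, 4, 5, 6 days — an arithmetic progression with common difference 1.
Next gap: 7 days. 2019-11-11 + 7 days = 2019-11-18.
Next gap: 8 days. 2019-11-18 + 8 days = 2019-11-26.
Next gap: 9 days. 2019-11-26 + 9 days = 2019-12-05.
Next gap: 10 days. 2019-12-05 + 10 days = 2019-12-15.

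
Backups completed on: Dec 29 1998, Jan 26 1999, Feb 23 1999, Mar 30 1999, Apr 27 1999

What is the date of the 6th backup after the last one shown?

Oct 26 1999

All Tuesdays; the gaps (28, 28, 35, 28) vary with month length.
This is the last Tuesday of each month.
May 1999 ends with Tuesday May 25 1999.
June 1999 ends with Tuesday Jun 29 1999.
Last Tuesday of July 1999: Jul 27 1999.
August 1999 ends with Tuesday Aug 31 1999.
September 1999 ends with Tuesday Sep 28 1999.
Last Tuesday of October 1999: Oct 26 1999.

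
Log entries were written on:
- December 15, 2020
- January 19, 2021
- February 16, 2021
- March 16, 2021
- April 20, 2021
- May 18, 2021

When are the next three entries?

June 15, 2021; July 20, 2021; August 17, 2021

Gaps: 35, 28, 28, 35, 28 days — a mix of 28 and 35. Every date is a Tuesday.
Each is the 3rd Tuesday of its month.
June 2021 — 3rd Tuesday is June 15, 2021.
July 2021 — 3rd Tuesday is July 20, 2021.
3rd Tuesday of August 2021: August 17, 2021.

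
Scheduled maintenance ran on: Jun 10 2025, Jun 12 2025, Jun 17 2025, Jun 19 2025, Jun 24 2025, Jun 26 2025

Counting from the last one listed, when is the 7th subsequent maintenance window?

Jul 22 2025

Every event lands on a Tuesday or Thursday (gaps cycle 2, 5, 2, 5, 2).
So the schedule is: every Tuesday and Thursday.
Next Tuesday: Jul 1 2025.
The following Thursday is Jul 3 2025.
Next Tuesday: Jul 8 2025.
The following Thursday is Jul 10 2025.
Next Tuesday: Jul 15 2025.
Next Thursday: Jul 17 2025.
Next Tuesday: Jul 22 2025.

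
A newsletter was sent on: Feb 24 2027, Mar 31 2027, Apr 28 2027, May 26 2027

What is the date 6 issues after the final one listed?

All Wednesdays; the gaps (35, 28, 28) vary with month length.
This is the last Wednesday of each month.
Last Wednesday of June 2027: Jun 30 2027.
Last Wednesday of July 2027: Jul 28 2027.
Last Wednesday of August 2027: Aug 25 2027.
September 2027 ends with Wednesday Sep 29 2027.
October 2027 ends with Wednesday Oct 27 2027.
Last Wednesday of November 2027: Nov 24 2027.

Nov 24 2027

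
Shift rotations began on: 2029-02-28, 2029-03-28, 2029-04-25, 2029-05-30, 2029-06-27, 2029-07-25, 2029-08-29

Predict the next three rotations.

2029-09-26, 2029-10-31, 2029-11-28

These are Wednesdays with 28, 28, 35, 28, 28, 35-day gaps.
Each is the final Wednesday of its month — 2029-05-30 is past the 28th, so '4th Wednesday' doesn't fit.
September 2029 ends with Wednesday 2029-09-26.
Last Wednesday of October 2029: 2029-10-31.
November 2029 ends with Wednesday 2029-11-28.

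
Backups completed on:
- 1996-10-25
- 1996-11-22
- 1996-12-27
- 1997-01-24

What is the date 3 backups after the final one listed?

1997-04-25

These are Fridays at 28- or 35-day spacing (28, 35, 28).
The pattern: 4th Friday of the month.
4th Friday of February 1997: 1997-02-28.
March 1997 — 4th Friday is 1997-03-28.
April 1997 — 4th Friday is 1997-04-25.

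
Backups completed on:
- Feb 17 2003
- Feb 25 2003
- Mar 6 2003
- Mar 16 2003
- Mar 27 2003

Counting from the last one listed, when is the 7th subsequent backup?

Gaps: 8, 9, 10, 11 days — each gap is 1 larger than the previous one.
Next gap: 12 days. Mar 27 2003 + 12 days = Apr 8 2003.
Next gap: 13 days. Apr 8 2003 + 13 days = Apr 21 2003.
Next gap: 14 days. Apr 21 2003 + 14 days = May 5 2003.
Next gap: 15 days. May 5 2003 + 15 days = May 20 2003.
Next gap: 16 days. May 20 2003 + 16 days = Jun 5 2003.
Next gap: 17 days. Jun 5 2003 + 17 days = Jun 22 2003.
Next gap: 18 days. Jun 22 2003 + 18 days = Jul 10 2003.

Jul 10 2003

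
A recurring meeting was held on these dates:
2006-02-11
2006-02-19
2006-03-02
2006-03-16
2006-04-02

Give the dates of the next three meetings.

2006-04-22, 2006-05-15, 2006-06-10

The spacing grows by 3 each time: 8, 11, 14, 17 days.
Next gap: 20 days. 2006-04-02 + 20 days = 2006-04-22.
Next gap: 23 days. 2006-04-22 + 23 days = 2006-05-15.
Next gap: 26 days. 2006-05-15 + 26 days = 2006-06-10.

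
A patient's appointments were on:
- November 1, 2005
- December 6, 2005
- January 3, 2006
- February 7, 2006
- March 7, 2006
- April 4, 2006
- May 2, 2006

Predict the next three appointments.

Gaps: 35, 28, 35, 28, 28, 28 days — a mix of 28 and 35. Every date is a Tuesday.
Each is the 1st Tuesday of its month.
June 2006 — 1st Tuesday is June 6, 2006.
July 2006 — 1st Tuesday is July 4, 2006.
1st Tuesday of August 2006: August 1, 2006.

June 6, 2006; July 4, 2006; August 1, 2006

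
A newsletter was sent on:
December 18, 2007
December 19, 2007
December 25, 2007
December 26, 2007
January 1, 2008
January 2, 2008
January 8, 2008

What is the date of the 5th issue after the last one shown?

January 23, 2008

Gaps: 1, 6, 1, 6, 1, 6 days — not constant, but cyclic with period 2.
The events fall on every Tuesday and Wednesday.
The following Wednesday is January 9, 2008.
The following Tuesday is January 15, 2008.
The following Wednesday is January 16, 2008.
Next Tuesday: January 22, 2008.
Next Wednesday: January 23, 2008.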